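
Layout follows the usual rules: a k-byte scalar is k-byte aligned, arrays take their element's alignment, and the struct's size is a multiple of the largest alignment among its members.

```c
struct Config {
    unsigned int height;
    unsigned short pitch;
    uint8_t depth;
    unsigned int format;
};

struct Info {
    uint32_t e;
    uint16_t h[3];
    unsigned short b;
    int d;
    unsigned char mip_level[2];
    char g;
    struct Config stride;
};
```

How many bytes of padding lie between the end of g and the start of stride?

Config: height at 0 (size 4, align 4) → ends 4; pitch at 4 (size 2, align 2) → ends 6; depth at 6 (size 1, align 1) → ends 7; pad 1 to align 4 for format; format at 8 (size 4, align 4) → ends 12; total 12 bytes, alignment 4
e at 0 (size 4, align 4) → ends 4
h at 4 (size 6, align 2) → ends 10
b at 10 (size 2, align 2) → ends 12
d at 12 (size 4, align 4) → ends 16
mip_level at 16 (size 2, align 1) → ends 18
g at 18 (size 1, align 1) → ends 19
pad 1 to align 4 for stride
stride at 20 (size 12, align 4) → ends 32

1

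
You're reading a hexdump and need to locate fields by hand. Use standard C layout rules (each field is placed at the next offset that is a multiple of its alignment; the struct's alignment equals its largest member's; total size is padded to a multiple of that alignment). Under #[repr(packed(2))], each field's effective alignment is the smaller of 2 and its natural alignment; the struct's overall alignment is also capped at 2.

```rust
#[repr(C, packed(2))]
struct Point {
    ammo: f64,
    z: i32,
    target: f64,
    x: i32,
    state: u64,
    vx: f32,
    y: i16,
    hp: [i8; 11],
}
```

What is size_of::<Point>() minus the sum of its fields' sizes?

1

@0: ammo [8B, align 2] → 8
@8: z [4B, align 2] → 12
@12: target [8B, align 2] → 20
@20: x [4B, align 2] → 24
@24: state [8B, align 2] → 32
@32: vx [4B, align 2] → 36
@36: y [2B, align 2] → 38
@38: hp [11B, align 1] → 49
+1 tail pad (align 2)
size 50, align 2
data bytes 49, size 50 → padding 1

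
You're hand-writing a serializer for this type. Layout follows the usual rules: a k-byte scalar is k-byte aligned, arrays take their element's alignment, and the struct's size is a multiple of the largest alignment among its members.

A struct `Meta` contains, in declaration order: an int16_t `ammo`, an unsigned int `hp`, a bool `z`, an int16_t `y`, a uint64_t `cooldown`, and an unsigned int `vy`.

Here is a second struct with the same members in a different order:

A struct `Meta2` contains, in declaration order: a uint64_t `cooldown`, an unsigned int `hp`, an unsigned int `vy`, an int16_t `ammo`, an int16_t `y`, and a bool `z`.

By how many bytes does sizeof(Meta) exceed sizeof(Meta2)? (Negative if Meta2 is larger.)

0..2  ammo  (2B, 2-aligned)
2..4  -- padding (2B)
4..8  hp  (4B, 4-aligned)
8..9  z  (1B, 1-aligned)
9..10  -- padding (1B)
10..12  y  (2B, 2-aligned)
12..16  -- padding (4B)
16..24  cooldown  (8B, 8-aligned)
24..28  vy  (4B, 4-aligned)
28..32  -- tail padding (4B)
sizeof = 32, alignof = 8
— Meta2 —
0..8  cooldown  (8B, 8-aligned)
8..12  hp  (4B, 4-aligned)
12..16  vy  (4B, 4-aligned)
16..18  ammo  (2B, 2-aligned)
18..20  y  (2B, 2-aligned)
20..21  z  (1B, 1-aligned)
21..24  -- tail padding (3B)
sizeof = 24, alignof = 8
32 − 24 = 8

8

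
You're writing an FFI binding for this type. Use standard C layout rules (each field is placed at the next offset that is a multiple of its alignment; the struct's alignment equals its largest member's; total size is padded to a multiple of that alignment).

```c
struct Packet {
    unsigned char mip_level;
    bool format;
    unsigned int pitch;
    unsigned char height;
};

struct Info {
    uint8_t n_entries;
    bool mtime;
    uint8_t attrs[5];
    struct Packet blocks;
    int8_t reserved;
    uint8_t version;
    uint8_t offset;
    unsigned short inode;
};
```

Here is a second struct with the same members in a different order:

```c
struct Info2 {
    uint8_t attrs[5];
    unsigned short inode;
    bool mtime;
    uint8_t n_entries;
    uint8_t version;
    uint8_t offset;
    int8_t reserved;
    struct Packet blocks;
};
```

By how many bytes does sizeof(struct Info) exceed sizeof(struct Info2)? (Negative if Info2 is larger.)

0

Packet: @0: mip_level [1B, align 1] → 1; @1: format [1B, align 1] → 2; +2 pad (align 4); @4: pitch [4B, align 4] → 8; @8: height [1B, align 1] → 9; +3 tail pad (align 4); size 12, align 4
@0: n_entries [1B, align 1] → 1
@1: mtime [1B, align 1] → 2
@2: attrs [5B, align 1] → 7
+1 pad (align 4)
@8: blocks [12B, align 4] → 20
@20: reserved [1B, align 1] → 21
@21: version [1B, align 1] → 22
@22: offset [1B, align 1] → 23
+1 pad (align 2)
@24: inode [2B, align 2] → 26
+2 tail pad (align 4)
size 28, align 4
— Info2 —
@0: attrs [5B, align 1] → 5
+1 pad (align 2)
@6: inode [2B, align 2] → 8
@8: mtime [1B, align 1] → 9
@9: n_entries [1B, align 1] → 10
@10: version [1B, align 1] → 11
@11: offset [1B, align 1] → 12
@12: reserved [1B, align 1] → 13
+3 pad (align 4)
@16: blocks [12B, align 4] → 28
size 28, align 4
28 − 28 = 0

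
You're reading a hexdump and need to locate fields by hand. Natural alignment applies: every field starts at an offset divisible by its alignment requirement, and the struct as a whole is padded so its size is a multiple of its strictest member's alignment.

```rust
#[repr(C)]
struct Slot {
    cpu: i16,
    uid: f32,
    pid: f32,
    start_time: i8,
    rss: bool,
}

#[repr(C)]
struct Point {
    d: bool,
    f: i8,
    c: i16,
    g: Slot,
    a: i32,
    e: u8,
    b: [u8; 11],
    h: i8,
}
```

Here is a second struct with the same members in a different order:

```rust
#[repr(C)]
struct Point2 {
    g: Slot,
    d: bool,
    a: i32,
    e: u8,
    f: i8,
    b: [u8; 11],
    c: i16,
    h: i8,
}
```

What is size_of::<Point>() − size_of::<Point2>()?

Slot: @0: cpu [2B, align 2] → 2; +2 pad (align 4); @4: uid [4B, align 4] → 8; @8: pid [4B, align 4] → 12; @12: start_time [1B, align 1] → 13; @13: rss [1B, align 1] → 14; +2 tail pad (align 4); size 16, align 4
@0: d [1B, align 1] → 1
@1: f [1B, align 1] → 2
@2: c [2B, align 2] → 4
@4: g [16B, align 4] → 20
@20: a [4B, align 4] → 24
@24: e [1B, align 1] → 25
@25: b [11B, align 1] → 36
@36: h [1B, align 1] → 37
+3 tail pad (align 4)
size 40, align 4
— Point2 —
@0: g [16B, align 4] → 16
@16: d [1B, align 1] → 17
+3 pad (align 4)
@20: a [4B, align 4] → 24
@24: e [1B, align 1] → 25
@25: f [1B, align 1] → 26
@26: b [11B, align 1] → 37
+1 pad (align 2)
@38: c [2B, align 2] → 40
@40: h [1B, align 1] → 41
+3 tail pad (align 4)
size 44, align 4
40 − 44 = -4

-4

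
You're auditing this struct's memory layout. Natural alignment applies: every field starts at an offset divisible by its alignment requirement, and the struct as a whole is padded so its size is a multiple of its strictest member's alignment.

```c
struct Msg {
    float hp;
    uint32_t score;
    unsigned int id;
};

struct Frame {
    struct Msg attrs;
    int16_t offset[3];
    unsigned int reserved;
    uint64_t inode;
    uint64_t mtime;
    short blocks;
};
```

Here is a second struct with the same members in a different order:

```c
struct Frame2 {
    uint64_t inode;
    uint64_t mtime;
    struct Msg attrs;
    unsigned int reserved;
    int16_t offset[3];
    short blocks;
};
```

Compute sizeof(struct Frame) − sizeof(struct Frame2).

Msg: 0..4  hp  (4B, 4-aligned); 4..8  score  (4B, 4-aligned); 8..12  id  (4B, 4-aligned); sizeof = 12, alignof = 4
0..12  attrs  (12B, 4-aligned)
12..18  offset  (6B, 2-aligned)
18..20  -- padding (2B)
20..24  reserved  (4B, 4-aligned)
24..32  inode  (8B, 8-aligned)
32..40  mtime  (8B, 8-aligned)
40..42  blocks  (2B, 2-aligned)
42..48  -- tail padding (6B)
sizeof = 48, alignof = 8
— Frame2 —
0..8  inode  (8B, 8-aligned)
8..16  mtime  (8B, 8-aligned)
16..28  attrs  (12B, 4-aligned)
28..32  reserved  (4B, 4-aligned)
32..38  offset  (6B, 2-aligned)
38..40  blocks  (2B, 2-aligned)
sizeof = 40, alignof = 8
48 − 40 = 8

8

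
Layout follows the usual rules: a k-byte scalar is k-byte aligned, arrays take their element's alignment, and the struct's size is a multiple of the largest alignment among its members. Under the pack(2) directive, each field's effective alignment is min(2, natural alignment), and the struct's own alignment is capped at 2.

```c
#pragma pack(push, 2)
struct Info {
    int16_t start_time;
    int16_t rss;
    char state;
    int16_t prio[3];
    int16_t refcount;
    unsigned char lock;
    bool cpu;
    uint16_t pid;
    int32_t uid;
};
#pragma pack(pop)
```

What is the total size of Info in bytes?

@0: start_time [2B, align 2] → 2
@2: rss [2B, align 2] → 4
@4: state [1B, align 1] → 5
+1 pad (align 2)
@6: prio [6B, align 2] → 12
@12: refcount [2B, align 2] → 14
@14: lock [1B, align 1] → 15
@15: cpu [1B, align 1] → 16
@16: pid [2B, align 2] → 18
@18: uid [4B, align 2] → 22
size 22, align 2

22 bytes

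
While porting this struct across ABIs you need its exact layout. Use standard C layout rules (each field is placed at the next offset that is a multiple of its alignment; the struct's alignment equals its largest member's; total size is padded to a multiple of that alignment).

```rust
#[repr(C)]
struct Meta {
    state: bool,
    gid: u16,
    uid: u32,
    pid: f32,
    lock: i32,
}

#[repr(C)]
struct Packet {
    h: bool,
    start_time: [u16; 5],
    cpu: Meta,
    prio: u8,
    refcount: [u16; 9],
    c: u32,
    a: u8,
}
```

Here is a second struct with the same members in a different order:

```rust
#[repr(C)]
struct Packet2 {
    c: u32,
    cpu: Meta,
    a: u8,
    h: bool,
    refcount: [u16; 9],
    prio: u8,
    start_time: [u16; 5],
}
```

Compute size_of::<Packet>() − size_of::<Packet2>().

Meta: 0..1  state  (1B, 1-aligned); 1..2  -- padding (1B); 2..4  gid  (2B, 2-aligned); 4..8  uid  (4B, 4-aligned); 8..12  pid  (4B, 4-aligned); 12..16  lock  (4B, 4-aligned); sizeof = 16, alignof = 4
0..1  h  (1B, 1-aligned)
1..2  -- padding (1B)
2..12  start_time  (10B, 2-aligned)
12..28  cpu  (16B, 4-aligned)
28..29  prio  (1B, 1-aligned)
29..30  -- padding (1B)
30..48  refcount  (18B, 2-aligned)
48..52  c  (4B, 4-aligned)
52..53  a  (1B, 1-aligned)
53..56  -- tail padding (3B)
sizeof = 56, alignof = 4
— Packet2 —
0..4  c  (4B, 4-aligned)
4..20  cpu  (16B, 4-aligned)
20..21  a  (1B, 1-aligned)
21..22  h  (1B, 1-aligned)
22..40  refcount  (18B, 2-aligned)
40..41  prio  (1B, 1-aligned)
41..42  -- padding (1B)
42..52  start_time  (10B, 2-aligned)
sizeof = 52, alignof = 4
56 − 52 = 4

4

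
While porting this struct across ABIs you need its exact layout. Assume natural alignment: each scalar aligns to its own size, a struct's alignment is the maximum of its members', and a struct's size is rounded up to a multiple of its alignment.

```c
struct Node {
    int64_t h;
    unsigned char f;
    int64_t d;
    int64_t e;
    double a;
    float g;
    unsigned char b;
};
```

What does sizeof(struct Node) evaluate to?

48 bytes

h at 0 (size 8, align 8) → ends 8
f at 8 (size 1, align 1) → ends 9
pad 7 to align 8 for d
d at 16 (size 8, align 8) → ends 24
e at 24 (size 8, align 8) → ends 32
a at 32 (size 8, align 8) → ends 40
g at 40 (size 4, align 4) → ends 44
b at 44 (size 1, align 1) → ends 45
tail pad 3 to reach multiple of 8
total 48 bytes, alignment 8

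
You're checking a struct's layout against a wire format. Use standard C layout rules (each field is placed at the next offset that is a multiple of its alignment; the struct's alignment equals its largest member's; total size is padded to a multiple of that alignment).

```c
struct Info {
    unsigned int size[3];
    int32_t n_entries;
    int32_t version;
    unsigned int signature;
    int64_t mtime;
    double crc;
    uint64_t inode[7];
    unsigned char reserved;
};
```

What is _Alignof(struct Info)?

8

member alignments: size=4, n_entries=4, version=4, signature=4, mtime=8, crc=8, inode=8, reserved=1
max = 8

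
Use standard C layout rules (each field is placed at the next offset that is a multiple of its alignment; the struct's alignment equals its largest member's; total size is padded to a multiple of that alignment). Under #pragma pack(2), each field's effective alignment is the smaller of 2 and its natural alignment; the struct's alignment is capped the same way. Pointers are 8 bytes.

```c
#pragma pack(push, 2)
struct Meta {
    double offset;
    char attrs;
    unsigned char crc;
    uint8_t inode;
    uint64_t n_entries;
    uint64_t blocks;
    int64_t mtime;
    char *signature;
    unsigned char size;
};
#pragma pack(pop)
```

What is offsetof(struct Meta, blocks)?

offset at 0 (size 8, align 2) → ends 8
attrs at 8 (size 1, align 1) → ends 9
crc at 9 (size 1, align 1) → ends 10
inode at 10 (size 1, align 1) → ends 11
pad 1 to align 2 for n_entries
n_entries at 12 (size 8, align 2) → ends 20
blocks at 20 (size 8, align 2) → ends 28

20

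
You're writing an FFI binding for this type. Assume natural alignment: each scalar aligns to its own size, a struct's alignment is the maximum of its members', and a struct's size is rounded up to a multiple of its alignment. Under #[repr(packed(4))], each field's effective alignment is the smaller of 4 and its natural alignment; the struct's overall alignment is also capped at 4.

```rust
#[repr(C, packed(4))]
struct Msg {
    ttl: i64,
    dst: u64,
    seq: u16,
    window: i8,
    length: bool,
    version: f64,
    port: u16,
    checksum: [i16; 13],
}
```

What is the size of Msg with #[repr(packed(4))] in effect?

@0: ttl [8B, align 4] → 8
@8: dst [8B, align 4] → 16
@16: seq [2B, align 2] → 18
@18: window [1B, align 1] → 19
@19: length [1B, align 1] → 20
@20: version [8B, align 4] → 28
@28: port [2B, align 2] → 30
@30: checksum [26B, align 2] → 56
size 56, align 4

56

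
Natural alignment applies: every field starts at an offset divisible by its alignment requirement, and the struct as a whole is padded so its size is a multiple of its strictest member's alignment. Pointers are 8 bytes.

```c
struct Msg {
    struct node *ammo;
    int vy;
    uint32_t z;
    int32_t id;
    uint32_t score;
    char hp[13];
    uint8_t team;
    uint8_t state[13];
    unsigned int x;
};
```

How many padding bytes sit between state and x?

1

ammo at 0 (size 8, align 8) → ends 8
vy at 8 (size 4, align 4) → ends 12
z at 12 (size 4, align 4) → ends 16
id at 16 (size 4, align 4) → ends 20
score at 20 (size 4, align 4) → ends 24
hp at 24 (size 13, align 1) → ends 37
team at 37 (size 1, align 1) → ends 38
state at 38 (size 13, align 1) → ends 51
pad 1 to align 4 for x
x at 52 (size 4, align 4) → ends 56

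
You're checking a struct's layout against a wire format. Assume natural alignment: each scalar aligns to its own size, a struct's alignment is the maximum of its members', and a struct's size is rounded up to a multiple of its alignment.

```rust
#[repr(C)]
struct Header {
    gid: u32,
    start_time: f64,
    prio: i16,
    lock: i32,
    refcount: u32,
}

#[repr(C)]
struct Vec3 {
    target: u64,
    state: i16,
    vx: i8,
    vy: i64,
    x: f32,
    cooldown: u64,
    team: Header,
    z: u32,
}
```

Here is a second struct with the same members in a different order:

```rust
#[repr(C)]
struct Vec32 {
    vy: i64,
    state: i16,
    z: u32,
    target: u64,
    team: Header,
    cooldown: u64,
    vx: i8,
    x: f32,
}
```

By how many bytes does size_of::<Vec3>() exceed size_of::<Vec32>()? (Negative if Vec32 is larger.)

8

Header: 0..4  gid  (4B, 4-aligned); 4..8  -- padding (4B); 8..16  start_time  (8B, 8-aligned); 16..18  prio  (2B, 2-aligned); 18..20  -- padding (2B); 20..24  lock  (4B, 4-aligned); 24..28  refcount  (4B, 4-aligned); 28..32  -- tail padding (4B); sizeof = 32, alignof = 8
0..8  target  (8B, 8-aligned)
8..10  state  (2B, 2-aligned)
10..11  vx  (1B, 1-aligned)
11..16  -- padding (5B)
16..24  vy  (8B, 8-aligned)
24..28  x  (4B, 4-aligned)
28..32  -- padding (4B)
32..40  cooldown  (8B, 8-aligned)
40..72  team  (32B, 8-aligned)
72..76  z  (4B, 4-aligned)
76..80  -- tail padding (4B)
sizeof = 80, alignof = 8
— Vec32 —
0..8  vy  (8B, 8-aligned)
8..10  state  (2B, 2-aligned)
10..12  -- padding (2B)
12..16  z  (4B, 4-aligned)
16..24  target  (8B, 8-aligned)
24..56  team  (32B, 8-aligned)
56..64  cooldown  (8B, 8-aligned)
64..65  vx  (1B, 1-aligned)
65..68  -- padding (3B)
68..72  x  (4B, 4-aligned)
sizeof = 72, alignof = 8
80 − 72 = 8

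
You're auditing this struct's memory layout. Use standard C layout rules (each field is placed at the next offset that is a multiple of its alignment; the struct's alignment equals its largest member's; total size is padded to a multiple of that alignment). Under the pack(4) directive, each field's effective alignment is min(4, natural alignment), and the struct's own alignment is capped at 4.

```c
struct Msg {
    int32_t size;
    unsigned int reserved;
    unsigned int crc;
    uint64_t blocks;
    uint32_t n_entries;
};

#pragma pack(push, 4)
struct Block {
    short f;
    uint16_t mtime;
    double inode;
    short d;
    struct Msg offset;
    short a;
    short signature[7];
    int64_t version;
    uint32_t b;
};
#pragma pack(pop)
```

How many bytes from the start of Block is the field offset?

16

Msg: @0: size [4B, align 4] → 4; @4: reserved [4B, align 4] → 8; @8: crc [4B, align 4] → 12; +4 pad (align 8); @16: blocks [8B, align 8] → 24; @24: n_entries [4B, align 4] → 28; +4 tail pad (align 8); size 32, align 8
@0: f [2B, align 2] → 2
@2: mtime [2B, align 2] → 4
@4: inode [8B, align 4] → 12
@12: d [2B, align 2] → 14
+2 pad (align 4)
@16: offset [32B, align 4] → 48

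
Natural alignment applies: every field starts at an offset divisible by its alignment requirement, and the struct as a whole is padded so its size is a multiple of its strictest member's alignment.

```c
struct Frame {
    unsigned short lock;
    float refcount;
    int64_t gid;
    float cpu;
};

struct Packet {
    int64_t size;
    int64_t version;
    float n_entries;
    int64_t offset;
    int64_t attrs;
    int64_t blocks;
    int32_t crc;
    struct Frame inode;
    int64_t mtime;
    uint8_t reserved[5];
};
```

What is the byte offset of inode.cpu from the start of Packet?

72

Frame: @0: lock [2B, align 2] → 2; +2 pad (align 4); @4: refcount [4B, align 4] → 8; @8: gid [8B, align 8] → 16; @16: cpu [4B, align 4] → 20; +4 tail pad (align 8); size 24, align 8
@0: size [8B, align 8] → 8
@8: version [8B, align 8] → 16
@16: n_entries [4B, align 4] → 20
+4 pad (align 8)
@24: offset [8B, align 8] → 32
@32: attrs [8B, align 8] → 40
@40: blocks [8B, align 8] → 48
@48: crc [4B, align 4] → 52
+4 pad (align 8)
@56: inode [24B, align 8] → 80
within Frame: cpu at 16
56 + 16 = 72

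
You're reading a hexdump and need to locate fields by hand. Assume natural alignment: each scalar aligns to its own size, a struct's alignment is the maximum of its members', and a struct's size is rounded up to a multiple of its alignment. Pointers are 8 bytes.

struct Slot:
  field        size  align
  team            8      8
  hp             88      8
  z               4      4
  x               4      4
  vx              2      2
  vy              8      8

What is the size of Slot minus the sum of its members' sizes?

6

@0: team [8B, align 8] → 8
@8: hp [88B, align 8] → 96
@96: z [4B, align 4] → 100
@100: x [4B, align 4] → 104
@104: vx [2B, align 2] → 106
+6 pad (align 8)
@112: vy [8B, align 8] → 120
size 120, align 8
data bytes 114, size 120 → padding 6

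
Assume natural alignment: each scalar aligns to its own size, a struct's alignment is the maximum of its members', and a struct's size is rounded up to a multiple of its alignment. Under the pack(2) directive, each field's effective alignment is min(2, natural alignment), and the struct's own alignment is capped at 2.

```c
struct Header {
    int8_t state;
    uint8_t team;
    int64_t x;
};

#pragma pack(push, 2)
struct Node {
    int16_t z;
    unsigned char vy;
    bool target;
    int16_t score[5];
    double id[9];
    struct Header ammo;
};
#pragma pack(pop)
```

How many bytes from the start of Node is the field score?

4

Header: state at 0 (size 1, align 1) → ends 1; team at 1 (size 1, align 1) → ends 2; pad 6 to align 8 for x; x at 8 (size 8, align 8) → ends 16; total 16 bytes, alignment 8
z at 0 (size 2, align 2) → ends 2
vy at 2 (size 1, align 1) → ends 3
target at 3 (size 1, align 1) → ends 4
score at 4 (size 10, align 2) → ends 14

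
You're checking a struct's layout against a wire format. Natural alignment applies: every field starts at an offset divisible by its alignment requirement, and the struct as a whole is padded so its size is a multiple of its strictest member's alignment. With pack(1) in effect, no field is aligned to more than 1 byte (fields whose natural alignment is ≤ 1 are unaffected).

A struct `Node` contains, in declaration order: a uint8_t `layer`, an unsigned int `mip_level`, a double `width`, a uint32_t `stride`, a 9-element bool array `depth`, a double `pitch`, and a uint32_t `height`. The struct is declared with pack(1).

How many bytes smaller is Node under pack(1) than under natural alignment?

10

natural layout:
  layer at 0 (size 1, align 1) → ends 1
  pad 3 to align 4 for mip_level
  mip_level at 4 (size 4, align 4) → ends 8
  width at 8 (size 8, align 8) → ends 16
  stride at 16 (size 4, align 4) → ends 20
  depth at 20 (size 9, align 1) → ends 29
  pad 3 to align 8 for pitch
  pitch at 32 (size 8, align 8) → ends 40
  height at 40 (size 4, align 4) → ends 44
  tail pad 4 to reach multiple of 8
  total 48 bytes, alignment 8
packed(1) layout:
  layer at 0 (size 1, align 1) → ends 1
  mip_level at 1 (size 4, align 1) → ends 5
  width at 5 (size 8, align 1) → ends 13
  stride at 13 (size 4, align 1) → ends 17
  depth at 17 (size 9, align 1) → ends 26
  pitch at 26 (size 8, align 1) → ends 34
  height at 34 (size 4, align 1) → ends 38
  total 38 bytes, alignment 1
48 − 38 = 10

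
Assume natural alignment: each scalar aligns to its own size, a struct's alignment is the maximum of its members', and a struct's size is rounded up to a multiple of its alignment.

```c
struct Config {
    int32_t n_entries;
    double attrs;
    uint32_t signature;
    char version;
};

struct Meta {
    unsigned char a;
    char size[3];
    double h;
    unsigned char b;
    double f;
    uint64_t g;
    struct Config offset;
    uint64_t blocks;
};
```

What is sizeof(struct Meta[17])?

1224

Config: 0..4  n_entries  (4B, 4-aligned); 4..8  -- padding (4B); 8..16  attrs  (8B, 8-aligned); 16..20  signature  (4B, 4-aligned); 20..21  version  (1B, 1-aligned); 21..24  -- tail padding (3B); sizeof = 24, alignof = 8
0..1  a  (1B, 1-aligned)
1..4  size  (3B, 1-aligned)
4..8  -- padding (4B)
8..16  h  (8B, 8-aligned)
16..17  b  (1B, 1-aligned)
17..24  -- padding (7B)
24..32  f  (8B, 8-aligned)
32..40  g  (8B, 8-aligned)
40..64  offset  (24B, 8-aligned)
64..72  blocks  (8B, 8-aligned)
sizeof = 72, alignof = 8
array of 17: 17 × 72 = 1224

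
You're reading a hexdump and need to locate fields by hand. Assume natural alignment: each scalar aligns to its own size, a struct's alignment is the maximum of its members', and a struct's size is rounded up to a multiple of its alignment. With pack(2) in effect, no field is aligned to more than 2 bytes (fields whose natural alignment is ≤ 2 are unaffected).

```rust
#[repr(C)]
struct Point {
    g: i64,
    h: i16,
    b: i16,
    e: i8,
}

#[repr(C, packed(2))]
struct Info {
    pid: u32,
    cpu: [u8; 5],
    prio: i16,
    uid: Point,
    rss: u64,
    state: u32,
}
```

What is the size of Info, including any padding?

40

Point: @0: g [8B, align 8] → 8; @8: h [2B, align 2] → 10; @10: b [2B, align 2] → 12; @12: e [1B, align 1] → 13; +3 tail pad (align 8); size 16, align 8
@0: pid [4B, align 2] → 4
@4: cpu [5B, align 1] → 9
+1 pad (align 2)
@10: prio [2B, align 2] → 12
@12: uid [16B, align 2] → 28
@28: rss [8B, align 2] → 36
@36: state [4B, align 2] → 40
size 40, align 2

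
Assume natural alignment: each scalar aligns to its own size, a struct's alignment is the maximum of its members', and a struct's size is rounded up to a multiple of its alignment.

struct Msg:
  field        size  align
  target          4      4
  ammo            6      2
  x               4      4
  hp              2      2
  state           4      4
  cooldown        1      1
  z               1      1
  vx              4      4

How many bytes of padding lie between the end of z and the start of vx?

@0: target [4B, align 4] → 4
@4: ammo [6B, align 2] → 10
+2 pad (align 4)
@12: x [4B, align 4] → 16
@16: hp [2B, align 2] → 18
+2 pad (align 4)
@20: state [4B, align 4] → 24
@24: cooldown [1B, align 1] → 25
@25: z [1B, align 1] → 26
+2 pad (align 4)
@28: vx [4B, align 4] → 32

2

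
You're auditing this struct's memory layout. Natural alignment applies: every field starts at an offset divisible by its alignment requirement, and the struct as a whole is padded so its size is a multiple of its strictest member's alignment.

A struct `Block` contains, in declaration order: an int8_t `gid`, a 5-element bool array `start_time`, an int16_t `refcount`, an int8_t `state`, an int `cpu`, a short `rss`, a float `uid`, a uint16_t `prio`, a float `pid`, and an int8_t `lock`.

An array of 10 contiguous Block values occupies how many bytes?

gid at 0 (size 1, align 1) → ends 1
start_time at 1 (size 5, align 1) → ends 6
refcount at 6 (size 2, align 2) → ends 8
state at 8 (size 1, align 1) → ends 9
pad 3 to align 4 for cpu
cpu at 12 (size 4, align 4) → ends 16
rss at 16 (size 2, align 2) → ends 18
pad 2 to align 4 for uid
uid at 20 (size 4, align 4) → ends 24
prio at 24 (size 2, align 2) → ends 26
pad 2 to align 4 for pid
pid at 28 (size 4, align 4) → ends 32
lock at 32 (size 1, align 1) → ends 33
tail pad 3 to reach multiple of 4
total 36 bytes, alignment 4
array of 10: 10 × 36 = 360

360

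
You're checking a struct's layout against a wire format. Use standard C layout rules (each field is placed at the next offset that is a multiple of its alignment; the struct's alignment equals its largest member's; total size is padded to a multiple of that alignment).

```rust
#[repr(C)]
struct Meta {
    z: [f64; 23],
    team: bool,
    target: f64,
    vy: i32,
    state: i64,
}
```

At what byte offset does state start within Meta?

0..184  z  (184B, 8-aligned)
184..185  team  (1B, 1-aligned)
185..192  -- padding (7B)
192..200  target  (8B, 8-aligned)
200..204  vy  (4B, 4-aligned)
204..208  -- padding (4B)
208..216  state  (8B, 8-aligned)

208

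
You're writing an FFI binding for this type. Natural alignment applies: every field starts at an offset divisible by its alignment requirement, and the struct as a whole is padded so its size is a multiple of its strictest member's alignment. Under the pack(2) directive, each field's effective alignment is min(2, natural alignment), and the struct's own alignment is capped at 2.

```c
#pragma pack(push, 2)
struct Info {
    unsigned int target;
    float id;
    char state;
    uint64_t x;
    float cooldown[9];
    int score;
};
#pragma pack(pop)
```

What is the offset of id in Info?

4

target at 0 (size 4, align 2) → ends 4
id at 4 (size 4, align 2) → ends 8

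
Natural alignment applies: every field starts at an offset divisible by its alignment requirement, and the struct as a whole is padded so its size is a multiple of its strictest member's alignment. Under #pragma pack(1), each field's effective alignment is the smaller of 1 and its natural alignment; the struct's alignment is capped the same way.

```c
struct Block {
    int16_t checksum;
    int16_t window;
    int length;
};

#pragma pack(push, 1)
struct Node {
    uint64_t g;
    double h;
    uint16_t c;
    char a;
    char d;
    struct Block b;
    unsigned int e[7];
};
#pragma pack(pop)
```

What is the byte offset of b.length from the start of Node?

24

Block: checksum at 0 (size 2, align 2) → ends 2; window at 2 (size 2, align 2) → ends 4; length at 4 (size 4, align 4) → ends 8; total 8 bytes, alignment 4
g at 0 (size 8, align 1) → ends 8
h at 8 (size 8, align 1) → ends 16
c at 16 (size 2, align 1) → ends 18
a at 18 (size 1, align 1) → ends 19
d at 19 (size 1, align 1) → ends 20
b at 20 (size 8, align 1) → ends 28
within Block: length at 4
20 + 4 = 24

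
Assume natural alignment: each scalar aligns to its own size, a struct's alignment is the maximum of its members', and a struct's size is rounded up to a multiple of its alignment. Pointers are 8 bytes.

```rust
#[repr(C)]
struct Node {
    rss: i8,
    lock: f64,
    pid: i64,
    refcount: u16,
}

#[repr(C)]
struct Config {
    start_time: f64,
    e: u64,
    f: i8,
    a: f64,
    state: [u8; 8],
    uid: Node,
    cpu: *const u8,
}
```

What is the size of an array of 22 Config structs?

Node: rss at 0 (size 1, align 1) → ends 1; pad 7 to align 8 for lock; lock at 8 (size 8, align 8) → ends 16; pid at 16 (size 8, align 8) → ends 24; refcount at 24 (size 2, align 2) → ends 26; tail pad 6 to reach multiple of 8; total 32 bytes, alignment 8
start_time at 0 (size 8, align 8) → ends 8
e at 8 (size 8, align 8) → ends 16
f at 16 (size 1, align 1) → ends 17
pad 7 to align 8 for a
a at 24 (size 8, align 8) → ends 32
state at 32 (size 8, align 1) → ends 40
uid at 40 (size 32, align 8) → ends 72
cpu at 72 (size 8, align 8) → ends 80
total 80 bytes, alignment 8
array of 22: 22 × 80 = 1760

1760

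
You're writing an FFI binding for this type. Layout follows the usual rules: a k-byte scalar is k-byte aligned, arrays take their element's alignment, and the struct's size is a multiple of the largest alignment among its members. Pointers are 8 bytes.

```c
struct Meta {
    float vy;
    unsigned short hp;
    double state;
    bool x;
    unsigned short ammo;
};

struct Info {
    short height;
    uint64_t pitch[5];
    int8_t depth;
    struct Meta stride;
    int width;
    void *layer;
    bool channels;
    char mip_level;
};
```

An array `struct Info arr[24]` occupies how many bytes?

2496

Meta: @0: vy [4B, align 4] → 4; @4: hp [2B, align 2] → 6; +2 pad (align 8); @8: state [8B, align 8] → 16; @16: x [1B, align 1] → 17; +1 pad (align 2); @18: ammo [2B, align 2] → 20; +4 tail pad (align 8); size 24, align 8
@0: height [2B, align 2] → 2
+6 pad (align 8)
@8: pitch [40B, align 8] → 48
@48: depth [1B, align 1] → 49
+7 pad (align 8)
@56: stride [24B, align 8] → 80
@80: width [4B, align 4] → 84
+4 pad (align 8)
@88: layer [8B, align 8] → 96
@96: channels [1B, align 1] → 97
@97: mip_level [1B, align 1] → 98
+6 tail pad (align 8)
size 104, align 8
array of 24: 24 × 104 = 2496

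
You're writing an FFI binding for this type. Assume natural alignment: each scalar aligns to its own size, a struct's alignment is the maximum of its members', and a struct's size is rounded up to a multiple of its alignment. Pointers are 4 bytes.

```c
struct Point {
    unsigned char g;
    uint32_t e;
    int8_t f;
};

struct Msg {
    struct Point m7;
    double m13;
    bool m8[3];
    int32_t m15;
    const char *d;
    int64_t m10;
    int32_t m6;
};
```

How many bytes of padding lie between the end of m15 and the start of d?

0

Point: 0..1  g  (1B, 1-aligned); 1..4  -- padding (3B); 4..8  e  (4B, 4-aligned); 8..9  f  (1B, 1-aligned); 9..12  -- tail padding (3B); sizeof = 12, alignof = 4
0..12  m7  (12B, 4-aligned)
12..16  -- padding (4B)
16..24  m13  (8B, 8-aligned)
24..27  m8  (3B, 1-aligned)
27..28  -- padding (1B)
28..32  m15  (4B, 4-aligned)
32..36  d  (4B, 4-aligned)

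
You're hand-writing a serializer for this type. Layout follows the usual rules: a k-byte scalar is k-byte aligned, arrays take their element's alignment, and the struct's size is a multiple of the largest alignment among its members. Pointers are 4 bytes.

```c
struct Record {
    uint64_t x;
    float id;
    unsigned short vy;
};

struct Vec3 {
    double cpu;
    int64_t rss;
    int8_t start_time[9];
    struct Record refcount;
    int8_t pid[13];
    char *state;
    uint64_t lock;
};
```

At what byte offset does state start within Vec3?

Record: 0..8  x  (8B, 8-aligned); 8..12  id  (4B, 4-aligned); 12..14  vy  (2B, 2-aligned); 14..16  -- tail padding (2B); sizeof = 16, alignof = 8
0..8  cpu  (8B, 8-aligned)
8..16  rss  (8B, 8-aligned)
16..25  start_time  (9B, 1-aligned)
25..32  -- padding (7B)
32..48  refcount  (16B, 8-aligned)
48..61  pid  (13B, 1-aligned)
61..64  -- padding (3B)
64..68  state  (4B, 4-aligned)

64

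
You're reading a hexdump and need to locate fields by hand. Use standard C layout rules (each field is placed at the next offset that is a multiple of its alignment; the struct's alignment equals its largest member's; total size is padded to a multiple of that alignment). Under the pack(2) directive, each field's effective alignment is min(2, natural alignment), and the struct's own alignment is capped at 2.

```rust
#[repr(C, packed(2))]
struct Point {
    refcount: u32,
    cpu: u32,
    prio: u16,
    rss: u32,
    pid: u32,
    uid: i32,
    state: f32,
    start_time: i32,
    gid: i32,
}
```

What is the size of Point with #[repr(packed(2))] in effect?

0..4  refcount  (4B, 2-aligned)
4..8  cpu  (4B, 2-aligned)
8..10  prio  (2B, 2-aligned)
10..14  rss  (4B, 2-aligned)
14..18  pid  (4B, 2-aligned)
18..22  uid  (4B, 2-aligned)
22..26  state  (4B, 2-aligned)
26..30  start_time  (4B, 2-aligned)
30..34  gid  (4B, 2-aligned)
sizeof = 34, alignof = 2

34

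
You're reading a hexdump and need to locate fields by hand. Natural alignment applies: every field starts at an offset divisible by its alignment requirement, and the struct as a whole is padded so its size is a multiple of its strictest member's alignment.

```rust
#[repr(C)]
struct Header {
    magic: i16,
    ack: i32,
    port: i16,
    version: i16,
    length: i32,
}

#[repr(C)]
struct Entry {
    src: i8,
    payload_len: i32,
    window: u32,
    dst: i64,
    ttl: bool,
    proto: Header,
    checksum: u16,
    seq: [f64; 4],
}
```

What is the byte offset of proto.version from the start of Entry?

Header: magic at 0 (size 2, align 2) → ends 2; pad 2 to align 4 for ack; ack at 4 (size 4, align 4) → ends 8; port at 8 (size 2, align 2) → ends 10; version at 10 (size 2, align 2) → ends 12; length at 12 (size 4, align 4) → ends 16; total 16 bytes, alignment 4
src at 0 (size 1, align 1) → ends 1
pad 3 to align 4 for payload_len
payload_len at 4 (size 4, align 4) → ends 8
window at 8 (size 4, align 4) → ends 12
pad 4 to align 8 for dst
dst at 16 (size 8, align 8) → ends 24
ttl at 24 (size 1, align 1) → ends 25
pad 3 to align 4 for proto
proto at 28 (size 16, align 4) → ends 44
within Header: version at 10
28 + 10 = 38

38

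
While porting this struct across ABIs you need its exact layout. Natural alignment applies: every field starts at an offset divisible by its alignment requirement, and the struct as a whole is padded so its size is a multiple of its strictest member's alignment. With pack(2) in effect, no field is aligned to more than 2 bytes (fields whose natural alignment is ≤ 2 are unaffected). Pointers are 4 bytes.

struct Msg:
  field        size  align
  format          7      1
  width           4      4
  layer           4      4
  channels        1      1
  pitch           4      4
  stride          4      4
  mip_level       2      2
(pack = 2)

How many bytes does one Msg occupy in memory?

format at 0 (size 7, align 1) → ends 7
pad 1 to align 2 for width
width at 8 (size 4, align 2) → ends 12
layer at 12 (size 4, align 2) → ends 16
channels at 16 (size 1, align 1) → ends 17
pad 1 to align 2 for pitch
pitch at 18 (size 4, align 2) → ends 22
stride at 22 (size 4, align 2) → ends 26
mip_level at 26 (size 2, align 2) → ends 28
total 28 bytes, alignment 2

28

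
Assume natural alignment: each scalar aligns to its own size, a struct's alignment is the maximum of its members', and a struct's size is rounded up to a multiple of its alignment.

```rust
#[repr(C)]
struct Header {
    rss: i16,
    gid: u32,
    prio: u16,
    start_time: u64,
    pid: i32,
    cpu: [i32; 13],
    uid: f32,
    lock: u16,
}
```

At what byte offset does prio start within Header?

8

@0: rss [2B, align 2] → 2
+2 pad (align 4)
@4: gid [4B, align 4] → 8
@8: prio [2B, align 2] → 10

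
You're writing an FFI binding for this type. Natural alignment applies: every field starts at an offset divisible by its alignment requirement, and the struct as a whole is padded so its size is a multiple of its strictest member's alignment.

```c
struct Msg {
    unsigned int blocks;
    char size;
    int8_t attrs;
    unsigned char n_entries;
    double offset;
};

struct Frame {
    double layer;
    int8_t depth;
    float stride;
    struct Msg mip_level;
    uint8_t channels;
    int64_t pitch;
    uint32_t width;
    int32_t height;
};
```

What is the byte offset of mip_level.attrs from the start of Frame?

Msg: 0..4  blocks  (4B, 4-aligned); 4..5  size  (1B, 1-aligned); 5..6  attrs  (1B, 1-aligned); 6..7  n_entries  (1B, 1-aligned); 7..8  -- padding (1B); 8..16  offset  (8B, 8-aligned); sizeof = 16, alignof = 8
0..8  layer  (8B, 8-aligned)
8..9  depth  (1B, 1-aligned)
9..12  -- padding (3B)
12..16  stride  (4B, 4-aligned)
16..32  mip_level  (16B, 8-aligned)
within Msg: attrs at 5
16 + 5 = 21

21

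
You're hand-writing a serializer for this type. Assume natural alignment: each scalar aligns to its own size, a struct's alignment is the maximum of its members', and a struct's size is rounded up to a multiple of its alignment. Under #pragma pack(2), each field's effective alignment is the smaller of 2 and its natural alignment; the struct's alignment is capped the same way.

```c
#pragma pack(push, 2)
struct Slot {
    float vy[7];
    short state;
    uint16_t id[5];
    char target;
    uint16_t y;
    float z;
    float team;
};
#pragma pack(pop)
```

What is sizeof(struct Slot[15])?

0..28  vy  (28B, 2-aligned)
28..30  state  (2B, 2-aligned)
30..40  id  (10B, 2-aligned)
40..41  target  (1B, 1-aligned)
41..42  -- padding (1B)
42..44  y  (2B, 2-aligned)
44..48  z  (4B, 2-aligned)
48..52  team  (4B, 2-aligned)
sizeof = 52, alignof = 2
array of 15: 15 × 52 = 780

780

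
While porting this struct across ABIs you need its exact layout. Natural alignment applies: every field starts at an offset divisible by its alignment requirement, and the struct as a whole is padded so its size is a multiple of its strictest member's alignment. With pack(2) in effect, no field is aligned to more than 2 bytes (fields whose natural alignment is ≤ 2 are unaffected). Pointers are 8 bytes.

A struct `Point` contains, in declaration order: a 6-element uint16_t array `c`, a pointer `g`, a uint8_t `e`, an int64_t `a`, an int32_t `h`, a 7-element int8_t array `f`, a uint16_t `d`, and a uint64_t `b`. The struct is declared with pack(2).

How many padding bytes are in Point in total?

2

0..12  c  (12B, 2-aligned)
12..20  g  (8B, 2-aligned)
20..21  e  (1B, 1-aligned)
21..22  -- padding (1B)
22..30  a  (8B, 2-aligned)
30..34  h  (4B, 2-aligned)
34..41  f  (7B, 1-aligned)
41..42  -- padding (1B)
42..44  d  (2B, 2-aligned)
44..52  b  (8B, 2-aligned)
sizeof = 52, alignof = 2
data bytes 50, size 52 → padding 2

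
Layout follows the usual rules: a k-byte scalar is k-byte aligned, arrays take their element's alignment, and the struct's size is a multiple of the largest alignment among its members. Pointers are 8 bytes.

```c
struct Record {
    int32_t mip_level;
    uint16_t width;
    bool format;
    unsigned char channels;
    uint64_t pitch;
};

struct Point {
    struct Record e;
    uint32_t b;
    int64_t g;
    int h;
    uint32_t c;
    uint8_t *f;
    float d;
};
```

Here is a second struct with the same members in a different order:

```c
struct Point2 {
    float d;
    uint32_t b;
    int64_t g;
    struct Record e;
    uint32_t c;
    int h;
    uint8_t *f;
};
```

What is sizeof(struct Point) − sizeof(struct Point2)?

8

Record: mip_level at 0 (size 4, align 4) → ends 4; width at 4 (size 2, align 2) → ends 6; format at 6 (size 1, align 1) → ends 7; channels at 7 (size 1, align 1) → ends 8; pitch at 8 (size 8, align 8) → ends 16; total 16 bytes, alignment 8
e at 0 (size 16, align 8) → ends 16
b at 16 (size 4, align 4) → ends 20
pad 4 to align 8 for g
g at 24 (size 8, align 8) → ends 32
h at 32 (size 4, align 4) → ends 36
c at 36 (size 4, align 4) → ends 40
f at 40 (size 8, align 8) → ends 48
d at 48 (size 4, align 4) → ends 52
tail pad 4 to reach multiple of 8
total 56 bytes, alignment 8
— Point2 —
d at 0 (size 4, align 4) → ends 4
b at 4 (size 4, align 4) → ends 8
g at 8 (size 8, align 8) → ends 16
e at 16 (size 16, align 8) → ends 32
c at 32 (size 4, align 4) → ends 36
h at 36 (size 4, align 4) → ends 40
f at 40 (size 8, align 8) → ends 48
total 48 bytes, alignment 8
56 − 48 = 8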